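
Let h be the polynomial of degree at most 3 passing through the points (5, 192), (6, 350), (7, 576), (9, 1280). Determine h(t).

Using the Lagrange interpolation formula with nodes 5, 6, 7, 9:
  L_0(t) = (t - 6)(t - 7)(t - 9) / -8
  L_1(t) = (t - 5)(t - 7)(t - 9) / 3
  L_2(t) = (t - 5)(t - 6)(t - 9) / -4
  L_3(t) = (t - 5)(t - 6)(t - 7) / 24
Then h(t) = 192·L_0(t) + 350·L_1(t) + 576·L_2(t) + 1280·L_3(t).
Expanding and collecting terms gives h(t) = 2t³ - 2t² - 2t + 2.
Check: h(5) = 192. ✓

h(t) = 2t^3 - 2t^2 - 2t + 2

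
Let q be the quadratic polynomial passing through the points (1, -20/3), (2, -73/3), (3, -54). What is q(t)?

Write q(t) = at^2 + bt + c. Substituting each data point gives a linear system:
  a + b + c = -20/3
  4a + 2b + c = -73/3
  9a + 3b + c = -54
Solving the system yields a = -6, b = 1/3, c = -1.
So q(t) = -6t² + (1/3)t - 1.
Check: q(3) = -54. ✓

q(t) = -6t^2 + (1/3)t - 1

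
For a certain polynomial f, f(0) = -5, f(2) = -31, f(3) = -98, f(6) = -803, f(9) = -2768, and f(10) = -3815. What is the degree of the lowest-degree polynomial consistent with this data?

Divided differences on the nodes 0, 2, 3, 6, 9, 10:
  order 0: -5  -31  -98  -803  -2768  -3815
  order 1: -13  -67  -235  -655  -1047
  order 2: -18  -42  -70  -98
  order 3: -4  -4  -4
  order 4: 0  0
  order 5: 0
The order-3 divided differences are all -4 (nonzero) and every higher order vanishes, so the data lies on a polynomial of degree exactly 3.

3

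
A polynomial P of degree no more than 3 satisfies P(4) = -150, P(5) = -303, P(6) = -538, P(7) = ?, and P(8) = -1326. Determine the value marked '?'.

The 4 known points determine the degree-3 polynomial uniquely.
Write P(s) = as^3 + bs^2 + cs + d. Substituting each data point gives a linear system:
  64a + 16b + 4c + d = -150
  125a + 25b + 5c + d = -303
  216a + 36b + 6c + d = -538
  512a + 64b + 8c + d = -1326
Solving the system yields a = -3, b = 4, c = -6, d = 2.
So P(s) = -3s^3 + 4s^2 - 6s + 2.
Then P(7) = -873.

-873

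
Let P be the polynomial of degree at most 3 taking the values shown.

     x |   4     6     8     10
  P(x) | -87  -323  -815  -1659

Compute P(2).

-11

Forward differences of the values at x = 4, 6, 8, 10:
  P  : -87  -323  -815  -1659
  Δ  : -236  -492  -844
  Δ^2: -256  -352
  Δ^3: -96
The third differences are constant, confirming degree 3.
Interpolating (Newton forward form) and evaluating at x = 2 gives P(2) = -11.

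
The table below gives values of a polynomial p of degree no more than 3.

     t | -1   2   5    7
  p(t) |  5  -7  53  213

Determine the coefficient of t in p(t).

-5

Write p(t) = at^3 + bt^2 + ct + d. Substituting each data point gives a linear system:
  -a + b - c + d = 5
  8a + 4b + 2c + d = -7
  125a + 25b + 5c + d = 53
  343a + 49b + 7c + d = 213
Solving the system yields a = 1, b = -2, c = -5, d = 3.
So p(t) = t^3 - 2t^2 - 5t + 3.
The coefficient of t is -5.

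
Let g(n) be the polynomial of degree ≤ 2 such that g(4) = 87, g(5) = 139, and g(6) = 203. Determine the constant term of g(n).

Write g(n) = an^2 + bn + c. Substituting each data point gives a linear system:
  16a + 4b + c = 87
  25a + 5b + c = 139
  36a + 6b + c = 203
Solving the system yields a = 6, b = -2, c = -1.
So g(n) = 6n^2 - 2n - 1.
The constant term is -1.

-1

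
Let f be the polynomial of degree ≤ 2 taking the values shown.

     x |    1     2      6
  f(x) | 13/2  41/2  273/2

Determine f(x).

Write f(x) = ax^2 + bx + c. Substituting each data point gives a linear system:
  a + b + c = 13/2
  4a + 2b + c = 41/2
  36a + 6b + c = 273/2
Solving the system yields a = 3, b = 5, c = -3/2.
So f(x) = 3x² + 5x - 3/2.
Check: f(6) = 273/2. ✓

f(x) = 3x^2 + 5x - 3/2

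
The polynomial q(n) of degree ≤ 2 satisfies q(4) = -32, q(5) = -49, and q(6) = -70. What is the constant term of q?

-4

Write q(n) = an^2 + bn + c. Substituting each data point gives a linear system:
  16a + 4b + c = -32
  25a + 5b + c = -49
  36a + 6b + c = -70
Solving the system yields a = -2, b = 1, c = -4.
So q(n) = -2n^2 + n - 4.
The constant term is -4.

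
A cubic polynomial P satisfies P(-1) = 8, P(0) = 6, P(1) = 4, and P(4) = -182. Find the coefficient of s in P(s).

Write P(s) = as^3 + bs^2 + cs + d. Substituting each data point gives a linear system:
  -a + b - c + d = 8
  d = 6
  a + b + c + d = 4
  64a + 16b + 4c + d = -182
Solving the system yields a = -3, b = 0, c = 1, d = 6.
So P(s) = -3s³ + s + 6.
The coefficient of s is 1.

1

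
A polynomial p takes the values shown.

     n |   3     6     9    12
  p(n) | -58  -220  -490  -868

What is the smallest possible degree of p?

Forward differences of the values at n = 3, 6, 9, 12:
  p  : -58  -220  -490  -868
  Δ  : -162  -270  -378
  Δ^2: -108  -108
  Δ^3: 0
The second differences are constant (-108) and nonzero, while all higher differences vanish, so the minimal degree is 2.

2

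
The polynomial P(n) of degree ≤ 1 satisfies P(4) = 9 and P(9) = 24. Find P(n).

P(n) = 3n - 3

Using the Lagrange interpolation formula with nodes 4, 9:
  L_0(n) = (n - 9) / -5
  L_1(n) = (n - 4) / 5
Then P(n) = 9·L_0(n) + 24·L_1(n).
Expanding and collecting terms gives P(n) = 3n - 3.
Check: P(9) = 24. ✓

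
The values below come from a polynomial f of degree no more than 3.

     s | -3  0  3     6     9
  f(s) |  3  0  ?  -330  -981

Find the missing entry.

On equispaced nodes a degree-3 polynomial has vanishing fourth forward difference, so
  f(-3) - 4·f(0) + 6·f(3) - 4·f(6) + f(9) = 0.
Substituting the known values and solving for f(3):
  6·f(3) = -342
  f(3) = -57.

-57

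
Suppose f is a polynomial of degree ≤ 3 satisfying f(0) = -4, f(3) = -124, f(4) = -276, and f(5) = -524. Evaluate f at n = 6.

-892

Write f(n) = an^3 + bn^2 + cn + d. Substituting each data point gives a linear system:
  d = -4
  27a + 9b + 3c + d = -124
  64a + 16b + 4c + d = -276
  125a + 25b + 5c + d = -524
Solving the system yields a = -4, b = 0, c = -4, d = -4.
So f(n) = -4n^3 - 4n - 4.
Then f(6) = -892.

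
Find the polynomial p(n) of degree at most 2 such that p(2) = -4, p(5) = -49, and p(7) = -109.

Write p(n) = an^2 + bn + c. Substituting each data point gives a linear system:
  4a + 2b + c = -4
  25a + 5b + c = -49
  49a + 7b + c = -109
Solving the system yields a = -3, b = 6, c = -4.
So p(n) = -3n² + 6n - 4.
Check: p(2) = -4. ✓

p(n) = -3n^2 + 6n - 4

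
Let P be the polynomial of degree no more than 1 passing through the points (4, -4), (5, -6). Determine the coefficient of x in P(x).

Write P(x) = ax + b. Substituting each data point gives a linear system:
  4a + b = -4
  5a + b = -6
Solving the system yields a = -2, b = 4.
So P(x) = -2x + 4.
The leading coefficient is -2.

-2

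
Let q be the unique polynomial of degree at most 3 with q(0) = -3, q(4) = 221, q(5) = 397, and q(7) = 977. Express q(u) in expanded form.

q(u) = 2u^3 + 6u^2 - 3

Using the Lagrange interpolation formula with nodes 0, 4, 5, 7:
  L_0(u) = (u - 4)(u - 5)(u - 7) / -140
  L_1(u) = u(u - 5)(u - 7) / 12
  L_2(u) = u(u - 4)(u - 7) / -10
  L_3(u) = u(u - 4)(u - 5) / 42
Then q(u) = -3·L_0(u) + 221·L_1(u) + 397·L_2(u) + 977·L_3(u).
Expanding and collecting terms gives q(u) = 2u³ + 6u² - 3.
Check: q(0) = -3. ✓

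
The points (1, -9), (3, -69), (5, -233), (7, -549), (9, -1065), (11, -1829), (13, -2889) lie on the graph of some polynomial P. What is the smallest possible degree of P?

3

Forward differences of the values at x = 1, 3, 5, 7, 9, 11, 13:
  P  : -9  -69  -233  -549  -1065  -1829  -2889
  Δ  : -60  -164  -316  -516  -764  -1060
  Δ^2: -104  -152  -200  -248  -296
  Δ^3: -48  -48  -48  -48
  Δ^4: 0  0  0
  Δ^5: 0  0
  Δ^6: 0
The third differences are constant (-48) and nonzero, while all higher differences vanish, so the minimal degree is 3.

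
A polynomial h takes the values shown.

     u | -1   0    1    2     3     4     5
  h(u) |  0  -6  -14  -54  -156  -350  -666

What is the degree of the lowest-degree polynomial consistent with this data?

3

Forward differences of the values at u = -1, 0, 1, 2, 3, 4, 5:
  h  : 0  -6  -14  -54  -156  -350  -666
  Δ  : -6  -8  -40  -102  -194  -316
  Δ^2: -2  -32  -62  -92  -122
  Δ^3: -30  -30  -30  -30
  Δ^4: 0  0  0
  Δ^5: 0  0
  Δ^6: 0
The third differences are constant (-30) and nonzero, while all higher differences vanish, so the minimal degree is 3.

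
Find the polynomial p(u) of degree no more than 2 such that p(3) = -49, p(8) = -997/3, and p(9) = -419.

p(u) = -5u^2 - (5/3)u + 1

Using the Lagrange interpolation formula with nodes 3, 8, 9:
  L_0(u) = (u - 8)(u - 9) / 30
  L_1(u) = (u - 3)(u - 9) / -5
  L_2(u) = (u - 3)(u - 8) / 6
Then p(u) = -49·L_0(u) - 997/3·L_1(u) - 419·L_2(u).
Expanding and collecting terms gives p(u) = -5u^2 - (5/3)u + 1.
Check: p(9) = -419. ✓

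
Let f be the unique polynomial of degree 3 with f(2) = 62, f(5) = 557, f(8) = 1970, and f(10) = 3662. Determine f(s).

f(s) = 3s^3 + 6s^2 + 6s + 2

Using the Lagrange interpolation formula with nodes 2, 5, 8, 10:
  L_0(s) = (s - 5)(s - 8)(s - 10) / -144
  L_1(s) = (s - 2)(s - 8)(s - 10) / 45
  L_2(s) = (s - 2)(s - 5)(s - 10) / -36
  L_3(s) = (s - 2)(s - 5)(s - 8) / 80
Then f(s) = 62·L_0(s) + 557·L_1(s) + 1970·L_2(s) + 3662·L_3(s).
Expanding and collecting terms gives f(s) = 3s^3 + 6s^2 + 6s + 2.
Check: f(2) = 62. ✓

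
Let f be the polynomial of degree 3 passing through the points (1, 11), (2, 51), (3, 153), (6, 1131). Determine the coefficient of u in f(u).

2

Write f(u) = au^3 + bu^2 + cu + d. Substituting each data point gives a linear system:
  a + b + c + d = 11
  8a + 4b + 2c + d = 51
  27a + 9b + 3c + d = 153
  216a + 36b + 6c + d = 1131
Solving the system yields a = 5, b = 1, c = 2, d = 3.
So f(u) = 5u^3 + u^2 + 2u + 3.
The coefficient of u is 2.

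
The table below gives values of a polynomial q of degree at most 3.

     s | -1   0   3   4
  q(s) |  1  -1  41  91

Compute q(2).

Using the Lagrange interpolation formula with nodes -1, 0, 3, 4:
  L_0(s) = s(s - 3)(s - 4) / -20
  L_1(s) = (s + 1)(s - 3)(s - 4) / 12
  L_2(s) = (s + 1)s(s - 4) / -12
  L_3(s) = (s + 1)s(s - 3) / 20
Then q(s) = 1·L_0(s) - 1·L_1(s) + 41·L_2(s) + 91·L_3(s).
Expanding and collecting terms gives q(s) = s^3 + 2s^2 - s - 1.
Evaluating at s = 2: q(2) = 13.

13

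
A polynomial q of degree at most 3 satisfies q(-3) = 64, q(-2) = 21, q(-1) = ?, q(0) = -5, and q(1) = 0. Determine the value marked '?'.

On equispaced nodes a degree-3 polynomial has vanishing fourth forward difference, so
  q(-3) - 4·q(-2) + 6·q(-1) - 4·q(0) + q(1) = 0.
Substituting the known values and solving for q(-1):
  6·q(-1) = 0
  q(-1) = 0.

0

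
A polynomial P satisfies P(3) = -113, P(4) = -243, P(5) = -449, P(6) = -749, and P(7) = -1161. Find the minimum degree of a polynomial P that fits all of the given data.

3

Forward differences of the values at x = 3, 4, 5, 6, 7:
  P  : -113  -243  -449  -749  -1161
  Δ  : -130  -206  -300  -412
  Δ^2: -76  -94  -112
  Δ^3: -18  -18
  Δ^4: 0
The third differences are constant (-18) and nonzero, while all higher differences vanish, so the minimal degree is 3.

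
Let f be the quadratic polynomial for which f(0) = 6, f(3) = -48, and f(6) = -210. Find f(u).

f(u) = -6u^2 + 6

Write f(u) = au^2 + bu + c. Substituting each data point gives a linear system:
  c = 6
  9a + 3b + c = -48
  36a + 6b + c = -210
Solving the system yields a = -6, b = 0, c = 6.
So f(u) = -6u^2 + 6.
Check: f(3) = -48. ✓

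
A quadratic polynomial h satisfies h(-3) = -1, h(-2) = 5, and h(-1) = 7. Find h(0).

5

Write h(t) = at^2 + bt + c. Substituting each data point gives a linear system:
  9a - 3b + c = -1
  4a - 2b + c = 5
  a - b + c = 7
Solving the system yields a = -2, b = -4, c = 5.
So h(t) = -2t² - 4t + 5.
Then h(0) = 5.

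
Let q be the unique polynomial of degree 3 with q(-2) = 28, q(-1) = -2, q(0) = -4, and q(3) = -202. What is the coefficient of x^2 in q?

-4

Write q(x) = ax^3 + bx^2 + cx + d. Substituting each data point gives a linear system:
  -8a + 4b - 2c + d = 28
  -a + b - c + d = -2
  d = -4
  27a + 9b + 3c + d = -202
Solving the system yields a = -6, b = -4, c = 0, d = -4.
So q(x) = -6x^3 - 4x^2 - 4.
The coefficient of x^2 is -4.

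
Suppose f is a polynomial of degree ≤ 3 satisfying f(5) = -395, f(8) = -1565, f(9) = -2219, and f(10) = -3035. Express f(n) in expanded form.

f(n) = -3n^3 - 3n - 5

Using the Lagrange interpolation formula with nodes 5, 8, 9, 10:
  L_0(n) = (n - 8)(n - 9)(n - 10) / -60
  L_1(n) = (n - 5)(n - 9)(n - 10) / 6
  L_2(n) = (n - 5)(n - 8)(n - 10) / -4
  L_3(n) = (n - 5)(n - 8)(n - 9) / 10
Then f(n) = -395·L_0(n) - 1565·L_1(n) - 2219·L_2(n) - 3035·L_3(n).
Expanding and collecting terms gives f(n) = -3n^3 - 3n - 5.
Check: f(9) = -2219. ✓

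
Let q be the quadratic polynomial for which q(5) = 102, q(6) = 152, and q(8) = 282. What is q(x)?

q(x) = 5x^2 - 5x + 2

Write q(x) = ax^2 + bx + c. Substituting each data point gives a linear system:
  25a + 5b + c = 102
  36a + 6b + c = 152
  64a + 8b + c = 282
Solving the system yields a = 5, b = -5, c = 2.
So q(x) = 5x^2 - 5x + 2.
Check: q(6) = 152. ✓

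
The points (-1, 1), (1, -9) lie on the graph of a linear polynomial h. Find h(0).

Write h(u) = au + b. Substituting each data point gives a linear system:
  -a + b = 1
  a + b = -9
Solving the system yields a = -5, b = -4.
So h(u) = -5u - 4.
Then h(0) = -4.

-4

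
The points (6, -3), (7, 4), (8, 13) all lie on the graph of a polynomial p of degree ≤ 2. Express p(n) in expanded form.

Using the Lagrange interpolation formula with nodes 6, 7, 8:
  L_0(n) = (n - 7)(n - 8) / 2
  L_1(n) = (n - 6)(n - 8) / -1
  L_2(n) = (n - 6)(n - 7) / 2
Then p(n) = -3·L_0(n) + 4·L_1(n) + 13·L_2(n).
Expanding and collecting terms gives p(n) = n^2 - 6n - 3.
Check: p(8) = 13. ✓

p(n) = n^2 - 6n - 3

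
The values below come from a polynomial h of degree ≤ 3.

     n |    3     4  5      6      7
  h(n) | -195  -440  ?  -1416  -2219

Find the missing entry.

-835

On equispaced nodes a degree-3 polynomial has vanishing fourth forward difference, so
  h(3) - 4·h(4) + 6·h(5) - 4·h(6) + h(7) = 0.
Substituting the known values and solving for h(5):
  6·h(5) = -5010
  h(5) = -835.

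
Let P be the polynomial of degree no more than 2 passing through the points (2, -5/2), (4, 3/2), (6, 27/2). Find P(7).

45/2

Forward differences of the values at s = 2, 4, 6:
  P  : -5/2  3/2  27/2
  Δ  : 4  12
  Δ^2: 8
The second differences are constant, confirming degree 2.
Interpolating (Newton forward form) and evaluating at s = 7 gives P(7) = 45/2.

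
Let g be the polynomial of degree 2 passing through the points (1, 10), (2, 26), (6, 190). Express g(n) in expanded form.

g(n) = 5n^2 + n + 4

Write g(n) = an^2 + bn + c. Substituting each data point gives a linear system:
  a + b + c = 10
  4a + 2b + c = 26
  36a + 6b + c = 190
Solving the system yields a = 5, b = 1, c = 4.
So g(n) = 5n² + n + 4.
Check: g(6) = 190. ✓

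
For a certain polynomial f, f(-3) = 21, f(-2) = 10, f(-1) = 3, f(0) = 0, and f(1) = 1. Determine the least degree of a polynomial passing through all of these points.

2

Forward differences of the values at u = -3, -2, -1, 0, 1:
  f  : 21  10  3  0  1
  Δ  : -11  -7  -3  1
  Δ^2: 4  4  4
  Δ^3: 0  0
  Δ^4: 0
The second differences are constant (4) and nonzero, while all higher differences vanish, so the minimal degree is 2.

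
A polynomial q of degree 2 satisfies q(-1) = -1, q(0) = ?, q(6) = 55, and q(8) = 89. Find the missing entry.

1

The 3 known points determine the degree-2 polynomial uniquely.
Write q(x) = ax^2 + bx + c. Substituting each data point gives a linear system:
  a - b + c = -1
  36a + 6b + c = 55
  64a + 8b + c = 89
Solving the system yields a = 1, b = 3, c = 1.
So q(x) = x^2 + 3x + 1.
Then q(0) = 1.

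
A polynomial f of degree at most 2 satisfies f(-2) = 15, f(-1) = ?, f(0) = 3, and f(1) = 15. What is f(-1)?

3

The 3 known points determine the degree-2 polynomial uniquely.
Write f(t) = at^2 + bt + c. Substituting each data point gives a linear system:
  4a - 2b + c = 15
  c = 3
  a + b + c = 15
Solving the system yields a = 6, b = 6, c = 3.
So f(t) = 6t² + 6t + 3.
Then f(-1) = 3.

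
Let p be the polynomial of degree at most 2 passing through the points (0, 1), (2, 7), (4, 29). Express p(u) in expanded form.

Using the Lagrange interpolation formula with nodes 0, 2, 4:
  L_0(u) = (u - 2)(u - 4) / 8
  L_1(u) = u(u - 4) / -4
  L_2(u) = u(u - 2) / 8
Then p(u) = 1·L_0(u) + 7·L_1(u) + 29·L_2(u).
Expanding and collecting terms gives p(u) = 2u² - u + 1.
Check: p(0) = 1. ✓

p(u) = 2u^2 - u + 1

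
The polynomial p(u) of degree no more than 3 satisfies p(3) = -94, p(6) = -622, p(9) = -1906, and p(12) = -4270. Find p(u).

p(u) = -2u^3 - 6u^2 + 4u + 2

Using the Lagrange interpolation formula with nodes 3, 6, 9, 12:
  L_0(u) = (u - 6)(u - 9)(u - 12) / -162
  L_1(u) = (u - 3)(u - 9)(u - 12) / 54
  L_2(u) = (u - 3)(u - 6)(u - 12) / -54
  L_3(u) = (u - 3)(u - 6)(u - 9) / 162
Then p(u) = -94·L_0(u) - 622·L_1(u) - 1906·L_2(u) - 4270·L_3(u).
Expanding and collecting terms gives p(u) = -2u^3 - 6u^2 + 4u + 2.
Check: p(3) = -94. ✓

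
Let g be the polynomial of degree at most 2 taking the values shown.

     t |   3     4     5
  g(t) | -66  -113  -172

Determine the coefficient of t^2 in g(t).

Write g(t) = at^2 + bt + c. Substituting each data point gives a linear system:
  9a + 3b + c = -66
  16a + 4b + c = -113
  25a + 5b + c = -172
Solving the system yields a = -6, b = -5, c = 3.
So g(t) = -6t^2 - 5t + 3.
The leading coefficient is -6.

-6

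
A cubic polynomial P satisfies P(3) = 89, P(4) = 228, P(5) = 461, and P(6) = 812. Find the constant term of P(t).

Write P(t) = at^3 + bt^2 + ct + d. Substituting each data point gives a linear system:
  27a + 9b + 3c + d = 89
  64a + 16b + 4c + d = 228
  125a + 25b + 5c + d = 461
  216a + 36b + 6c + d = 812
Solving the system yields a = 4, b = -1, c = -2, d = -4.
So P(t) = 4t^3 - t^2 - 2t - 4.
The constant term is -4.

-4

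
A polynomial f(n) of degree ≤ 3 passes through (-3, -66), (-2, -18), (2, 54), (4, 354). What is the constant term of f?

Write f(n) = an^3 + bn^2 + cn + d. Substituting each data point gives a linear system:
  -27a + 9b - 3c + d = -66
  -8a + 4b - 2c + d = -18
  8a + 4b + 2c + d = 54
  64a + 16b + 4c + d = 354
Solving the system yields a = 4, b = 6, c = 2, d = -6.
So f(n) = 4n^3 + 6n^2 + 2n - 6.
The constant term is -6.

-6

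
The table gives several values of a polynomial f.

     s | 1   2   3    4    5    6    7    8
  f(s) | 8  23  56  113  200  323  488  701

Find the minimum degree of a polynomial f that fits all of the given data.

Forward differences of the values at s = 1, 2, 3, 4, 5, 6, 7, 8:
  f  : 8  23  56  113  200  323  488  701
  Δ  : 15  33  57  87  123  165  213
  Δ^2: 18  24  30  36  42  48
  Δ^3: 6  6  6  6  6
  Δ^4: 0  0  0  0
  Δ^5: 0  0  0
  Δ^6: 0  0
  Δ^7: 0
The third differences are constant (6) and nonzero, while all higher differences vanish, so the minimal degree is 3.

3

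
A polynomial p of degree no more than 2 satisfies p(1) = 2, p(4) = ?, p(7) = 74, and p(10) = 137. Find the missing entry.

29

The 3 known points determine the degree-2 polynomial uniquely.
Write p(s) = as^2 + bs + c. Substituting each data point gives a linear system:
  a + b + c = 2
  49a + 7b + c = 74
  100a + 10b + c = 137
Solving the system yields a = 1, b = 4, c = -3.
So p(s) = s² + 4s - 3.
Then p(4) = 29.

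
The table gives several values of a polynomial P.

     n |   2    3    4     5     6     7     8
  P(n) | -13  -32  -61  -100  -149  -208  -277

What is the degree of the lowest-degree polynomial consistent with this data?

2

Forward differences of the values at n = 2, 3, 4, 5, 6, 7, 8:
  P  : -13  -32  -61  -100  -149  -208  -277
  Δ  : -19  -29  -39  -49  -59  -69
  Δ^2: -10  -10  -10  -10  -10
  Δ^3: 0  0  0  0
  Δ^4: 0  0  0
  Δ^5: 0  0
  Δ^6: 0
The second differences are constant (-10) and nonzero, while all higher differences vanish, so the minimal degree is 2.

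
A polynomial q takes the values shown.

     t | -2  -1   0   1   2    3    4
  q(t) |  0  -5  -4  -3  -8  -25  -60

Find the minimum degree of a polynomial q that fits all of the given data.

Forward differences of the values at t = -2, -1, 0, 1, 2, 3, 4:
  q  : 0  -5  -4  -3  -8  -25  -60
  Δ  : -5  1  1  -5  -17  -35
  Δ^2: 6  0  -6  -12  -18
  Δ^3: -6  -6  -6  -6
  Δ^4: 0  0  0
  Δ^5: 0  0
  Δ^6: 0
The third differences are constant (-6) and nonzero, while all higher differences vanish, so the minimal degree is 3.

3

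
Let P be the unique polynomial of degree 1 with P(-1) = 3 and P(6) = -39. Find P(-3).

15

Write P(t) = at + b. Substituting each data point gives a linear system:
  -a + b = 3
  6a + b = -39
Solving the system yields a = -6, b = -3.
So P(t) = -6t - 3.
Then P(-3) = 15.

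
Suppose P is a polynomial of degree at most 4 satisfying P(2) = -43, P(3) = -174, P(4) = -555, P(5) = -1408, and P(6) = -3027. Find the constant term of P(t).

Write P(t) = at^4 + bt^3 + ct^2 + dt + e. Substituting each data point gives a linear system:
  16a + 8b + 4c + 2d + e = -43
  81a + 27b + 9c + 3d + e = -174
  256a + 64b + 16c + 4d + e = -555
  625a + 125b + 25c + 5d + e = -1408
  1296a + 216b + 36c + 6d + e = -3027
Solving the system yields a = -3, b = 5, c = -5, d = -6, e = -3.
So P(t) = -3t⁴ + 5t³ - 5t² - 6t - 3.
The constant term is -3.

-3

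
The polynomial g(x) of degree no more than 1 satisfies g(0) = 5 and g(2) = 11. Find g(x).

g(x) = 3x + 5

Write g(x) = ax + b. Substituting each data point gives a linear system:
  b = 5
  2a + b = 11
Solving the system yields a = 3, b = 5.
So g(x) = 3x + 5.
Check: g(0) = 5. ✓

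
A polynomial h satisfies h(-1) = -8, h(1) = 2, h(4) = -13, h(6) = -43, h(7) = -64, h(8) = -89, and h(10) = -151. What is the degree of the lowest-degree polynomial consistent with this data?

Divided differences on the nodes -1, 1, 4, 6, 7, 8, 10:
  order 0: -8  2  -13  -43  -64  -89  -151
  order 1: 5  -5  -15  -21  -25  -31
  order 2: -2  -2  -2  -2  -2
  order 3: 0  0  0  0
  order 4: 0  0  0
  order 5: 0  0
  order 6: 0
The order-2 divided differences are all -2 (nonzero) and every higher order vanishes, so the data lies on a polynomial of degree exactly 2.

2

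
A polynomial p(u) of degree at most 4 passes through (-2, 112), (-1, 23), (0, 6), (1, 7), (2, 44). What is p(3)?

Write p(u) = au^4 + bu^3 + cu^2 + du + e. Substituting each data point gives a linear system:
  16a - 8b + 4c - 2d + e = 112
  a - b + c - d + e = 23
  e = 6
  a + b + c + d + e = 7
  16a + 8b + 4c + 2d + e = 44
Solving the system yields a = 3, b = -3, c = 6, d = -5, e = 6.
So p(u) = 3u^4 - 3u^3 + 6u^2 - 5u + 6.
Then p(3) = 207.

207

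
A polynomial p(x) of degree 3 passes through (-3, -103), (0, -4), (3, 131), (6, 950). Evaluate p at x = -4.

Forward differences of the values at x = -3, 0, 3, 6:
  p  : -103  -4  131  950
  Δ  : 99  135  819
  Δ^2: 36  684
  Δ^3: 648
The third differences are constant, confirming degree 3.
Interpolating (Newton forward form) and evaluating at x = -4 gives p(-4) = -240.

-240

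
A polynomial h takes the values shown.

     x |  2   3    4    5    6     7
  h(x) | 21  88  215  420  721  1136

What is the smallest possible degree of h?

Forward differences of the values at x = 2, 3, 4, 5, 6, 7:
  h  : 21  88  215  420  721  1136
  Δ  : 67  127  205  301  415
  Δ^2: 60  78  96  114
  Δ^3: 18  18  18
  Δ^4: 0  0
  Δ^5: 0
The third differences are constant (18) and nonzero, while all higher differences vanish, so the minimal degree is 3.

3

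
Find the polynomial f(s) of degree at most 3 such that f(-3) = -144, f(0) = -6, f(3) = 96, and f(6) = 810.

f(s) = 4s^3 - 2s^2 + 4s - 6

Using the Lagrange interpolation formula with nodes -3, 0, 3, 6:
  L_0(s) = s(s - 3)(s - 6) / -162
  L_1(s) = (s + 3)(s - 3)(s - 6) / 54
  L_2(s) = (s + 3)s(s - 6) / -54
  L_3(s) = (s + 3)s(s - 3) / 162
Then f(s) = -144·L_0(s) - 6·L_1(s) + 96·L_2(s) + 810·L_3(s).
Expanding and collecting terms gives f(s) = 4s³ - 2s² + 4s - 6.
Check: f(6) = 810. ✓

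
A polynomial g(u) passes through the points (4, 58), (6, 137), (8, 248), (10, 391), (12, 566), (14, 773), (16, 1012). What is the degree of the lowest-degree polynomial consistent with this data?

2

Forward differences of the values at u = 4, 6, 8, 10, 12, 14, 16:
  g  : 58  137  248  391  566  773  1012
  Δ  : 79  111  143  175  207  239
  Δ^2: 32  32  32  32  32
  Δ^3: 0  0  0  0
  Δ^4: 0  0  0
  Δ^5: 0  0
  Δ^6: 0
The second differences are constant (32) and nonzero, while all higher differences vanish, so the minimal degree is 2.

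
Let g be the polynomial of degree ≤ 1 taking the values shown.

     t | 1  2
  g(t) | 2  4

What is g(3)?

Using the Lagrange interpolation formula with nodes 1, 2:
  L_0(t) = (t - 2) / -1
  L_1(t) = (t - 1) / 1
Then g(t) = 2·L_0(t) + 4·L_1(t).
Expanding and collecting terms gives g(t) = 2t.
Evaluating at t = 3: g(3) = 6.

6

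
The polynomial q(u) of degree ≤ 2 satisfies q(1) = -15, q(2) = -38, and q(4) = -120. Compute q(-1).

-5

Using the Lagrange interpolation formula with nodes 1, 2, 4:
  L_0(u) = (u - 2)(u - 4) / 3
  L_1(u) = (u - 1)(u - 4) / -2
  L_2(u) = (u - 1)(u - 2) / 6
Then q(u) = -15·L_0(u) - 38·L_1(u) - 120·L_2(u).
Expanding and collecting terms gives q(u) = -6u^2 - 5u - 4.
Evaluating at u = -1: q(-1) = -5.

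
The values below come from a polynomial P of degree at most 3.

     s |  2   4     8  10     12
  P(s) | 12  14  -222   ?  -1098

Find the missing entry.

The 4 known points determine the degree-3 polynomial uniquely.
Write P(s) = as^3 + bs^2 + cs + d. Substituting each data point gives a linear system:
  8a + 4b + 2c + d = 12
  64a + 16b + 4c + d = 14
  512a + 64b + 8c + d = -222
  1728a + 144b + 12c + d = -1098
Solving the system yields a = -1, b = 4, c = 5, d = -6.
So P(s) = -s^3 + 4s^2 + 5s - 6.
Then P(10) = -556.

-556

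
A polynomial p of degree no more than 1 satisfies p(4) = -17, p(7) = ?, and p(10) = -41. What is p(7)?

The 2 known points determine the degree-1 polynomial uniquely.
Write p(n) = an + b. Substituting each data point gives a linear system:
  4a + b = -17
  10a + b = -41
Solving the system yields a = -4, b = -1.
So p(n) = -4n - 1.
Then p(7) = -29.

-29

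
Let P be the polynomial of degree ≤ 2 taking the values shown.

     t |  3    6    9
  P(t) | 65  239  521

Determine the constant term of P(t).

Write P(t) = at^2 + bt + c. Substituting each data point gives a linear system:
  9a + 3b + c = 65
  36a + 6b + c = 239
  81a + 9b + c = 521
Solving the system yields a = 6, b = 4, c = -1.
So P(t) = 6t^2 + 4t - 1.
The constant term is -1.

-1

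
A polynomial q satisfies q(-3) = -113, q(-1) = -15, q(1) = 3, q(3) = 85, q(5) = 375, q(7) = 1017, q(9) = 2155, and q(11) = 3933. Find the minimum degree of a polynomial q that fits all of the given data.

Forward differences of the values at n = -3, -1, 1, 3, 5, 7, 9, 11:
  q  : -113  -15  3  85  375  1017  2155  3933
  Δ  : 98  18  82  290  642  1138  1778
  Δ^2: -80  64  208  352  496  640
  Δ^3: 144  144  144  144  144
  Δ^4: 0  0  0  0
  Δ^5: 0  0  0
  Δ^6: 0  0
  Δ^7: 0
The third differences are constant (144) and nonzero, while all higher differences vanish, so the minimal degree is 3.

3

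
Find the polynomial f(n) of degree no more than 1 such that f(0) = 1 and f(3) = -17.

Using the Lagrange interpolation formula with nodes 0, 3:
  L_0(n) = (n - 3) / -3
  L_1(n) = n / 3
Then f(n) = 1·L_0(n) - 17·L_1(n).
Expanding and collecting terms gives f(n) = -6n + 1.
Check: f(0) = 1. ✓

f(n) = -6n + 1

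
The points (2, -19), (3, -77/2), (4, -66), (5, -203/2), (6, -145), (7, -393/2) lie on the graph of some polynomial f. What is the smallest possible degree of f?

Forward differences of the values at x = 2, 3, 4, 5, 6, 7:
  f  : -19  -77/2  -66  -203/2  -145  -393/2
  Δ  : -39/2  -55/2  -71/2  -87/2  -103/2
  Δ^2: -8  -8  -8  -8
  Δ^3: 0  0  0
  Δ^4: 0  0
  Δ^5: 0
The second differences are constant (-8) and nonzero, while all higher differences vanish, so the minimal degree is 2.

2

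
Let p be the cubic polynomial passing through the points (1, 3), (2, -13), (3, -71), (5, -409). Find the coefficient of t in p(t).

Write p(t) = at^3 + bt^2 + ct + d. Substituting each data point gives a linear system:
  a + b + c + d = 3
  8a + 4b + 2c + d = -13
  27a + 9b + 3c + d = -71
  125a + 25b + 5c + d = -409
Solving the system yields a = -4, b = 3, c = 3, d = 1.
So p(t) = -4t³ + 3t² + 3t + 1.
The coefficient of t is 3.

3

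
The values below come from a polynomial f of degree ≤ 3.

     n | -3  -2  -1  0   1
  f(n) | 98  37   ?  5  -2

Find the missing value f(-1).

The 4 known points determine the degree-3 polynomial uniquely.
Write f(n) = an^3 + bn^2 + cn + d. Substituting each data point gives a linear system:
  -27a + 9b - 3c + d = 98
  -8a + 4b - 2c + d = 37
  d = 5
  a + b + c + d = -2
Solving the system yields a = -3, b = 0, c = -4, d = 5.
So f(n) = -3n^3 - 4n + 5.
Then f(-1) = 12.

12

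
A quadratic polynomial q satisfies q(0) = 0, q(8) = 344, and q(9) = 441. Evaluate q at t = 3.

39

Using the Lagrange interpolation formula with nodes 0, 8, 9:
  L_0(t) = (t - 8)(t - 9) / 72
  L_1(t) = t(t - 9) / -8
  L_2(t) = t(t - 8) / 9
Then q(t) = 0·L_0(t) + 344·L_1(t) + 441·L_2(t).
Expanding and collecting terms gives q(t) = 6t^2 - 5t.
Evaluating at t = 3: q(3) = 39.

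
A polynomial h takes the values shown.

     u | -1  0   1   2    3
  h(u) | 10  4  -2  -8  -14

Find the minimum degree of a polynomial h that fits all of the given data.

1

Forward differences of the values at u = -1, 0, 1, 2, 3:
  h  : 10  4  -2  -8  -14
  Δ  : -6  -6  -6  -6
  Δ^2: 0  0  0
  Δ^3: 0  0
  Δ^4: 0
The first differences are constant (-6) and nonzero, while all higher differences vanish, so the minimal degree is 1.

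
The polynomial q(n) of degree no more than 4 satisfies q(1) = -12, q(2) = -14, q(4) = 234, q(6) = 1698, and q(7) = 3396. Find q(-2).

66

Write q(n) = an^4 + bn^3 + cn^2 + dn + e. Substituting each data point gives a linear system:
  a + b + c + d + e = -12
  16a + 8b + 4c + 2d + e = -14
  256a + 64b + 16c + 4d + e = 234
  1296a + 216b + 36c + 6d + e = 1698
  2401a + 343b + 49c + 7d + e = 3396
Solving the system yields a = 2, b = -4, c = 0, d = -4, e = -6.
So q(n) = 2n^4 - 4n^3 - 4n - 6.
Then q(-2) = 66.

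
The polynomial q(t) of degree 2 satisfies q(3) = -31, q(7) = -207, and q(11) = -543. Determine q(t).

Write q(t) = at^2 + bt + c. Substituting each data point gives a linear system:
  9a + 3b + c = -31
  49a + 7b + c = -207
  121a + 11b + c = -543
Solving the system yields a = -5, b = 6, c = -4.
So q(t) = -5t^2 + 6t - 4.
Check: q(3) = -31. ✓

q(t) = -5t^2 + 6t - 4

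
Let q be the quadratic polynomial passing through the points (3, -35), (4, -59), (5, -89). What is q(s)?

Using the Lagrange interpolation formula with nodes 3, 4, 5:
  L_0(s) = (s - 4)(s - 5) / 2
  L_1(s) = (s - 3)(s - 5) / -1
  L_2(s) = (s - 3)(s - 4) / 2
Then q(s) = -35·L_0(s) - 59·L_1(s) - 89·L_2(s).
Expanding and collecting terms gives q(s) = -3s^2 - 3s + 1.
Check: q(3) = -35. ✓

q(s) = -3s^2 - 3s + 1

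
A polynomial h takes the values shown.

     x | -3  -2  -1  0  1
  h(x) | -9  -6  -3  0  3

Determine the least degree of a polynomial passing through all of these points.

1

Forward differences of the values at x = -3, -2, -1, 0, 1:
  h  : -9  -6  -3  0  3
  Δ  : 3  3  3  3
  Δ^2: 0  0  0
  Δ^3: 0  0
  Δ^4: 0
The first differences are constant (3) and nonzero, while all higher differences vanish, so the minimal degree is 1.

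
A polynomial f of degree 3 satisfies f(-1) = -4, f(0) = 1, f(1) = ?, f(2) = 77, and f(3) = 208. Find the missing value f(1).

The 4 known points determine the degree-3 polynomial uniquely.
Write f(x) = ax^3 + bx^2 + cx + d. Substituting each data point gives a linear system:
  -a + b - c + d = -4
  d = 1
  8a + 4b + 2c + d = 77
  27a + 9b + 3c + d = 208
Solving the system yields a = 5, b = 6, c = 6, d = 1.
So f(x) = 5x^3 + 6x^2 + 6x + 1.
Then f(1) = 18.

18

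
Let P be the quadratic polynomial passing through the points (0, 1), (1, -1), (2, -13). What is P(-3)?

Write P(s) = as^2 + bs + c. Substituting each data point gives a linear system:
  c = 1
  a + b + c = -1
  4a + 2b + c = -13
Solving the system yields a = -5, b = 3, c = 1.
So P(s) = -5s² + 3s + 1.
Then P(-3) = -53.

-53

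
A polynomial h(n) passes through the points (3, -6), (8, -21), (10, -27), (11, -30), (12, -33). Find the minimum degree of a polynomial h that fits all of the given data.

1

Divided differences on the nodes 3, 8, 10, 11, 12:
  order 0: -6  -21  -27  -30  -33
  order 1: -3  -3  -3  -3
  order 2: 0  0  0
  order 3: 0  0
  order 4: 0
The order-1 divided differences are all -3 (nonzero) and every higher order vanishes, so the data lies on a polynomial of degree exactly 1.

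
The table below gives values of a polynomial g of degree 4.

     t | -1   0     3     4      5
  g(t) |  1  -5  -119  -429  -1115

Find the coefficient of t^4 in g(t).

Write g(t) = at^4 + bt^3 + ct^2 + dt + e. Substituting each data point gives a linear system:
  a - b + c - d + e = 1
  e = -5
  81a + 27b + 9c + 3d + e = -119
  256a + 64b + 16c + 4d + e = -429
  625a + 125b + 25c + 5d + e = -1115
Solving the system yields a = -2, b = 0, c = 6, d = -2, e = -5.
So g(t) = -2t⁴ + 6t² - 2t - 5.
The leading coefficient is -2.

-2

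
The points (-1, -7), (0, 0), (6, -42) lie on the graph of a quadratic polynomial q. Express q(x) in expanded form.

q(x) = -2x^2 + 5x

Using the Lagrange interpolation formula with nodes -1, 0, 6:
  L_0(x) = x(x - 6) / 7
  L_1(x) = (x + 1)(x - 6) / -6
  L_2(x) = (x + 1)x / 42
Then q(x) = -7·L_0(x) + 0·L_1(x) - 42·L_2(x).
Expanding and collecting terms gives q(x) = -2x² + 5x.
Check: q(-1) = -7. ✓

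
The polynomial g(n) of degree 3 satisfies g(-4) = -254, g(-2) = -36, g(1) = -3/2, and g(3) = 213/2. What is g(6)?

876

Using the Lagrange interpolation formula with nodes -4, -2, 1, 3:
  L_0(n) = (n + 2)(n - 1)(n - 3) / -70
  L_1(n) = (n + 4)(n - 1)(n - 3) / 30
  L_2(n) = (n + 4)(n + 2)(n - 3) / -30
  L_3(n) = (n + 4)(n + 2)(n - 1) / 70
Then g(n) = -254·L_0(n) - 36·L_1(n) - 3/2·L_2(n) + 213/2·L_3(n).
Expanding and collecting terms gives g(n) = 4n^3 + (1/2)n^2 - 6.
Evaluating at n = 6: g(6) = 876.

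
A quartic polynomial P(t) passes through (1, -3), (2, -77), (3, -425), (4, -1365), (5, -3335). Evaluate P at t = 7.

Using the Lagrange interpolation formula with nodes 1, 2, 3, 4, 5:
  L_0(t) = (t - 2)(t - 3)(t - 4)(t - 5) / 24
  L_1(t) = (t - 1)(t - 3)(t - 4)(t - 5) / -6
  L_2(t) = (t - 1)(t - 2)(t - 4)(t - 5) / 4
  L_3(t) = (t - 1)(t - 2)(t - 3)(t - 5) / -6
  L_4(t) = (t - 1)(t - 2)(t - 3)(t - 4) / 24
Then P(t) = -3·L_0(t) - 77·L_1(t) - 425·L_2(t) - 1365·L_3(t) - 3335·L_4(t).
Expanding and collecting terms gives P(t) = -5t^4 - 3t^3 + 6t^2 + 4t - 5.
Evaluating at t = 7: P(7) = -12717.

-12717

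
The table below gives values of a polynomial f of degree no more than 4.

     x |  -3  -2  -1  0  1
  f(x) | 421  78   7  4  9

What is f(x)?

f(x) = 6x^4 + 2x^3 - 2x^2 - x + 4

Write f(x) = ax^4 + bx^3 + cx^2 + dx + e. Substituting each data point gives a linear system:
  81a - 27b + 9c - 3d + e = 421
  16a - 8b + 4c - 2d + e = 78
  a - b + c - d + e = 7
  e = 4
  a + b + c + d + e = 9
Solving the system yields a = 6, b = 2, c = -2, d = -1, e = 4.
So f(x) = 6x^4 + 2x^3 - 2x^2 - x + 4.
Check: f(-3) = 421. ✓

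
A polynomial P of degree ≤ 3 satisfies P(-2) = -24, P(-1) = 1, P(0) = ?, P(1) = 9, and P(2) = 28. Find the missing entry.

On equispaced nodes a degree-3 polynomial has vanishing fourth forward difference, so
  P(-2) - 4·P(-1) + 6·P(0) - 4·P(1) + P(2) = 0.
Substituting the known values and solving for P(0):
  6·P(0) = 36
  P(0) = 6.

6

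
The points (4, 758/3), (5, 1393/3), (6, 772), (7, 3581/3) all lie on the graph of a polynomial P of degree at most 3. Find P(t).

Using the Lagrange interpolation formula with nodes 4, 5, 6, 7:
  L_0(t) = (t - 5)(t - 6)(t - 7) / -6
  L_1(t) = (t - 4)(t - 6)(t - 7) / 2
  L_2(t) = (t - 4)(t - 5)(t - 7) / -2
  L_3(t) = (t - 4)(t - 5)(t - 6) / 6
Then P(t) = 758/3·L_0(t) + 1393/3·L_1(t) + 772·L_2(t) + 3581/3·L_3(t).
Expanding and collecting terms gives P(t) = 3t^3 + 3t^2 + (5/3)t + 6.
Check: P(7) = 3581/3. ✓

P(t) = 3t^3 + 3t^2 + (5/3)t + 6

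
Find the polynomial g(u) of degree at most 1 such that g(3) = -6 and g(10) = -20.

g(u) = -2u

Using the Lagrange interpolation formula with nodes 3, 10:
  L_0(u) = (u - 10) / -7
  L_1(u) = (u - 3) / 7
Then g(u) = -6·L_0(u) - 20·L_1(u).
Expanding and collecting terms gives g(u) = -2u.
Check: g(10) = -20. ✓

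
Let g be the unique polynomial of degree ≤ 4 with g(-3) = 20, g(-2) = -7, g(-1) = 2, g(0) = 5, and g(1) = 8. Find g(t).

Write g(t) = at^4 + bt^3 + ct^2 + dt + e. Substituting each data point gives a linear system:
  81a - 27b + 9c - 3d + e = 20
  16a - 8b + 4c - 2d + e = -7
  a - b + c - d + e = 2
  e = 5
  a + b + c + d + e = 8
Solving the system yields a = 2, b = 5, c = -2, d = -2, e = 5.
So g(t) = 2t^4 + 5t^3 - 2t^2 - 2t + 5.
Check: g(-2) = -7. ✓

g(t) = 2t^4 + 5t^3 - 2t^2 - 2t + 5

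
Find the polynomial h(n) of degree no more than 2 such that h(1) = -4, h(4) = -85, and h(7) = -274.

h(n) = -6n^2 + 3n - 1

Write h(n) = an^2 + bn + c. Substituting each data point gives a linear system:
  a + b + c = -4
  16a + 4b + c = -85
  49a + 7b + c = -274
Solving the system yields a = -6, b = 3, c = -1.
So h(n) = -6n^2 + 3n - 1.
Check: h(7) = -274. ✓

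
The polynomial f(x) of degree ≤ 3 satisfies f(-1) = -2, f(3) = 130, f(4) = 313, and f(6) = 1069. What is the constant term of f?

Write f(x) = ax^3 + bx^2 + cx + d. Substituting each data point gives a linear system:
  -a + b - c + d = -2
  27a + 9b + 3c + d = 130
  64a + 16b + 4c + d = 313
  216a + 36b + 6c + d = 1069
Solving the system yields a = 5, b = 0, c = -2, d = 1.
So f(x) = 5x^3 - 2x + 1.
The constant term is 1.

1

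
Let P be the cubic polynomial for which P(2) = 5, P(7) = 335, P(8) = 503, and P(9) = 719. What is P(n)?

Using the Lagrange interpolation formula with nodes 2, 7, 8, 9:
  L_0(n) = (n - 7)(n - 8)(n - 9) / -210
  L_1(n) = (n - 2)(n - 8)(n - 9) / 10
  L_2(n) = (n - 2)(n - 7)(n - 9) / -6
  L_3(n) = (n - 2)(n - 7)(n - 8) / 14
Then P(n) = 5·L_0(n) + 335·L_1(n) + 503·L_2(n) + 719·L_3(n).
Expanding and collecting terms gives P(n) = n^3 - n - 1.
Check: P(7) = 335. ✓

P(n) = n^3 - n - 1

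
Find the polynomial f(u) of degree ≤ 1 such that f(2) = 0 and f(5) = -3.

Using the Lagrange interpolation formula with nodes 2, 5:
  L_0(u) = (u - 5) / -3
  L_1(u) = (u - 2) / 3
Then f(u) = 0·L_0(u) - 3·L_1(u).
Expanding and collecting terms gives f(u) = -u + 2.
Check: f(5) = -3. ✓

f(u) = -u + 2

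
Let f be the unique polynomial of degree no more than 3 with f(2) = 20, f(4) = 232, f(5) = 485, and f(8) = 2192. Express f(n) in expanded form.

f(n) = 5n^3 - 6n^2 + 2n

Write f(n) = an^3 + bn^2 + cn + d. Substituting each data point gives a linear system:
  8a + 4b + 2c + d = 20
  64a + 16b + 4c + d = 232
  125a + 25b + 5c + d = 485
  512a + 64b + 8c + d = 2192
Solving the system yields a = 5, b = -6, c = 2, d = 0.
So f(n) = 5n^3 - 6n^2 + 2n.
Check: f(8) = 2192. ✓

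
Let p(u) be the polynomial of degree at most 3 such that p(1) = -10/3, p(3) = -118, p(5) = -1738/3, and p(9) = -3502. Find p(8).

-7339/3

Using the Lagrange interpolation formula with nodes 1, 3, 5, 9:
  L_0(u) = (u - 3)(u - 5)(u - 9) / -64
  L_1(u) = (u - 1)(u - 5)(u - 9) / 24
  L_2(u) = (u - 1)(u - 3)(u - 9) / -32
  L_3(u) = (u - 1)(u - 3)(u - 5) / 192
Then p(u) = -10/3·L_0(u) - 118·L_1(u) - 1738/3·L_2(u) - 3502·L_3(u).
Expanding and collecting terms gives p(u) = -5u^3 + (5/3)u^2 + u - 1.
Evaluating at u = 8: p(8) = -7339/3.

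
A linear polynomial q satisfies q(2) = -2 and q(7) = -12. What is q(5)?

-8

Write q(s) = as + b. Substituting each data point gives a linear system:
  2a + b = -2
  7a + b = -12
Solving the system yields a = -2, b = 2.
So q(s) = -2s + 2.
Then q(5) = -8.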